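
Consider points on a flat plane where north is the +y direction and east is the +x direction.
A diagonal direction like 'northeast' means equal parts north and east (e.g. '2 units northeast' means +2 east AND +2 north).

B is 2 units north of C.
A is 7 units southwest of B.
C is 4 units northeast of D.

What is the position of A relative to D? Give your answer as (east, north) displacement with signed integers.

Place D at the origin (east=0, north=0).
  C is 4 units northeast of D: delta (east=+4, north=+4); C at (east=4, north=4).
  B is 2 units north of C: delta (east=+0, north=+2); B at (east=4, north=6).
  A is 7 units southwest of B: delta (east=-7, north=-7); A at (east=-3, north=-1).
Therefore A relative to D: (east=-3, north=-1).

Answer: A is at (east=-3, north=-1) relative to D.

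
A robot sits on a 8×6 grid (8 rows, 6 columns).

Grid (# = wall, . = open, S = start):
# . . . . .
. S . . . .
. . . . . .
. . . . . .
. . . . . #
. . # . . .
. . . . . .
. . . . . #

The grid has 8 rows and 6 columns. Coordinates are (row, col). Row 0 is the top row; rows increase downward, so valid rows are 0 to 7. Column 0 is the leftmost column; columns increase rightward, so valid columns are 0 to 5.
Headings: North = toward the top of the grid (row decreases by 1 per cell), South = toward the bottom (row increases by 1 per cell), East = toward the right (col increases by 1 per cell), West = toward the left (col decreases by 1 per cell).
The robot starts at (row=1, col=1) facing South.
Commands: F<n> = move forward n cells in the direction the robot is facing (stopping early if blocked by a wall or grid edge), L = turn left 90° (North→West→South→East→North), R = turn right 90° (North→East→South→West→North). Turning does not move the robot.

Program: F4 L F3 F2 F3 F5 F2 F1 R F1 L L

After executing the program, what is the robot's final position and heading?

Start: (row=1, col=1), facing South
  F4: move forward 4, now at (row=5, col=1)
  L: turn left, now facing East
  F3: move forward 0/3 (blocked), now at (row=5, col=1)
  F2: move forward 0/2 (blocked), now at (row=5, col=1)
  F3: move forward 0/3 (blocked), now at (row=5, col=1)
  F5: move forward 0/5 (blocked), now at (row=5, col=1)
  F2: move forward 0/2 (blocked), now at (row=5, col=1)
  F1: move forward 0/1 (blocked), now at (row=5, col=1)
  R: turn right, now facing South
  F1: move forward 1, now at (row=6, col=1)
  L: turn left, now facing East
  L: turn left, now facing North
Final: (row=6, col=1), facing North

Answer: Final position: (row=6, col=1), facing North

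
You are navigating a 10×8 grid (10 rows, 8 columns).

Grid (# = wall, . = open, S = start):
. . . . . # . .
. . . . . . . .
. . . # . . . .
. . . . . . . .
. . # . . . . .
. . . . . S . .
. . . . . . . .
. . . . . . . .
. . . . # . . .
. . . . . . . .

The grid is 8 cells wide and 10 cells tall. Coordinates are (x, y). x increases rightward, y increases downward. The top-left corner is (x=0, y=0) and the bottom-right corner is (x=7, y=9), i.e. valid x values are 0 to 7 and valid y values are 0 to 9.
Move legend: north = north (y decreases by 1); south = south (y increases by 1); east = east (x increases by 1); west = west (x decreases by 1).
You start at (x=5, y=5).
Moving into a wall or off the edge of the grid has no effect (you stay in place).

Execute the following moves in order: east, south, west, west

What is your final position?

Start: (x=5, y=5)
  east (east): (x=5, y=5) -> (x=6, y=5)
  south (south): (x=6, y=5) -> (x=6, y=6)
  west (west): (x=6, y=6) -> (x=5, y=6)
  west (west): (x=5, y=6) -> (x=4, y=6)
Final: (x=4, y=6)

Answer: Final position: (x=4, y=6)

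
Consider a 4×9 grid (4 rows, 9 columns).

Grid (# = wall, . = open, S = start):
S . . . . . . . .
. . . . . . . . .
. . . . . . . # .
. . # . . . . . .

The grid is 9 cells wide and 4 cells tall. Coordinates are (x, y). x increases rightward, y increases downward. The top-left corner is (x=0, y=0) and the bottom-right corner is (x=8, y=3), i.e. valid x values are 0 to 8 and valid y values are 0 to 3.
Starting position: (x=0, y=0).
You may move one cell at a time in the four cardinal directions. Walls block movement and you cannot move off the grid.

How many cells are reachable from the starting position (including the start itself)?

Answer: Reachable cells: 34

Derivation:
BFS flood-fill from (x=0, y=0):
  Distance 0: (x=0, y=0)
  Distance 1: (x=1, y=0), (x=0, y=1)
  Distance 2: (x=2, y=0), (x=1, y=1), (x=0, y=2)
  Distance 3: (x=3, y=0), (x=2, y=1), (x=1, y=2), (x=0, y=3)
  Distance 4: (x=4, y=0), (x=3, y=1), (x=2, y=2), (x=1, y=3)
  Distance 5: (x=5, y=0), (x=4, y=1), (x=3, y=2)
  Distance 6: (x=6, y=0), (x=5, y=1), (x=4, y=2), (x=3, y=3)
  Distance 7: (x=7, y=0), (x=6, y=1), (x=5, y=2), (x=4, y=3)
  Distance 8: (x=8, y=0), (x=7, y=1), (x=6, y=2), (x=5, y=3)
  Distance 9: (x=8, y=1), (x=6, y=3)
  Distance 10: (x=8, y=2), (x=7, y=3)
  Distance 11: (x=8, y=3)
Total reachable: 34 (grid has 34 open cells total)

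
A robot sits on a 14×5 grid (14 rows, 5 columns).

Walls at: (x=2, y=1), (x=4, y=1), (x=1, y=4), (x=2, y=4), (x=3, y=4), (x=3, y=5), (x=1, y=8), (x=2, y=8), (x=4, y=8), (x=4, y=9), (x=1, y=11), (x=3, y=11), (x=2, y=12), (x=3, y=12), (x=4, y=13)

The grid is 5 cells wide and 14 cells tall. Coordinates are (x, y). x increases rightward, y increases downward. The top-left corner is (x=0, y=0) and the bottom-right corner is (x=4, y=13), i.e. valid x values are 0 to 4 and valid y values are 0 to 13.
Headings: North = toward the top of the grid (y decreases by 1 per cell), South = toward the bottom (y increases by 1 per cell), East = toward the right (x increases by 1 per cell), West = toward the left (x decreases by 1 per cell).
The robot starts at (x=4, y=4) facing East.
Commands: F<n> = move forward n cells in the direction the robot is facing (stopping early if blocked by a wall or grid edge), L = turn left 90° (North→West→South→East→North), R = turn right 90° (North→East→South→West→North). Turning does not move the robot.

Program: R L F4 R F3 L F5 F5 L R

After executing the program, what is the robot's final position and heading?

Start: (x=4, y=4), facing East
  R: turn right, now facing South
  L: turn left, now facing East
  F4: move forward 0/4 (blocked), now at (x=4, y=4)
  R: turn right, now facing South
  F3: move forward 3, now at (x=4, y=7)
  L: turn left, now facing East
  F5: move forward 0/5 (blocked), now at (x=4, y=7)
  F5: move forward 0/5 (blocked), now at (x=4, y=7)
  L: turn left, now facing North
  R: turn right, now facing East
Final: (x=4, y=7), facing East

Answer: Final position: (x=4, y=7), facing East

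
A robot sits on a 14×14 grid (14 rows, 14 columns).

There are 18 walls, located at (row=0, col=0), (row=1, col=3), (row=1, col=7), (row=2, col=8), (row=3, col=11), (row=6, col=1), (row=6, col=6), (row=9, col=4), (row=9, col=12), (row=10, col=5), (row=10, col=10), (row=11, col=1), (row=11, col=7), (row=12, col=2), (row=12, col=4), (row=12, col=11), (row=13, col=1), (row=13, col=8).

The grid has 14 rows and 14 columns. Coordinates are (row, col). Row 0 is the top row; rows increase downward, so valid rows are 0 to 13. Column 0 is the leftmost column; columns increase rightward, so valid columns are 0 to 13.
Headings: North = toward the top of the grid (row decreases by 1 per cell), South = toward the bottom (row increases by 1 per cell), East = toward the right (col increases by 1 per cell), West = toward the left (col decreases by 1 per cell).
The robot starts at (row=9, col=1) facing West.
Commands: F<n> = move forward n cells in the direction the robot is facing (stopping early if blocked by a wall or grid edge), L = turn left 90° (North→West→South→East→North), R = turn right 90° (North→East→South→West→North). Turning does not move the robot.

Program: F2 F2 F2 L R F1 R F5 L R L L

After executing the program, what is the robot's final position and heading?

Start: (row=9, col=1), facing West
  F2: move forward 1/2 (blocked), now at (row=9, col=0)
  F2: move forward 0/2 (blocked), now at (row=9, col=0)
  F2: move forward 0/2 (blocked), now at (row=9, col=0)
  L: turn left, now facing South
  R: turn right, now facing West
  F1: move forward 0/1 (blocked), now at (row=9, col=0)
  R: turn right, now facing North
  F5: move forward 5, now at (row=4, col=0)
  L: turn left, now facing West
  R: turn right, now facing North
  L: turn left, now facing West
  L: turn left, now facing South
Final: (row=4, col=0), facing South

Answer: Final position: (row=4, col=0), facing South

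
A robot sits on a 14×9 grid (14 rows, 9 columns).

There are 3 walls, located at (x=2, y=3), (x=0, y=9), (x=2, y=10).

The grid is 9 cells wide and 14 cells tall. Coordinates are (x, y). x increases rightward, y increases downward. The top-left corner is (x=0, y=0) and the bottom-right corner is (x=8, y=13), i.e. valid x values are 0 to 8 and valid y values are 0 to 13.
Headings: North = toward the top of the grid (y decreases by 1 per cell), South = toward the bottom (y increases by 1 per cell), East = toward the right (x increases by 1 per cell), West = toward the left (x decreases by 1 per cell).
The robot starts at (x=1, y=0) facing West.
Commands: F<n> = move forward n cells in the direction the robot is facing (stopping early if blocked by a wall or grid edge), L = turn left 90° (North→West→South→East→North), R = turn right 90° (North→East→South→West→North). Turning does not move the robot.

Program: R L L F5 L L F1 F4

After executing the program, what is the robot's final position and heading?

Start: (x=1, y=0), facing West
  R: turn right, now facing North
  L: turn left, now facing West
  L: turn left, now facing South
  F5: move forward 5, now at (x=1, y=5)
  L: turn left, now facing East
  L: turn left, now facing North
  F1: move forward 1, now at (x=1, y=4)
  F4: move forward 4, now at (x=1, y=0)
Final: (x=1, y=0), facing North

Answer: Final position: (x=1, y=0), facing North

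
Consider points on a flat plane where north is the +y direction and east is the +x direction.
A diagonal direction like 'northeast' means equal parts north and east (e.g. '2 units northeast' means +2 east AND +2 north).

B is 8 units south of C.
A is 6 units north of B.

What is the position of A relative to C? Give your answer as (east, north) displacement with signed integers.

Answer: A is at (east=0, north=-2) relative to C.

Derivation:
Place C at the origin (east=0, north=0).
  B is 8 units south of C: delta (east=+0, north=-8); B at (east=0, north=-8).
  A is 6 units north of B: delta (east=+0, north=+6); A at (east=0, north=-2).
Therefore A relative to C: (east=0, north=-2).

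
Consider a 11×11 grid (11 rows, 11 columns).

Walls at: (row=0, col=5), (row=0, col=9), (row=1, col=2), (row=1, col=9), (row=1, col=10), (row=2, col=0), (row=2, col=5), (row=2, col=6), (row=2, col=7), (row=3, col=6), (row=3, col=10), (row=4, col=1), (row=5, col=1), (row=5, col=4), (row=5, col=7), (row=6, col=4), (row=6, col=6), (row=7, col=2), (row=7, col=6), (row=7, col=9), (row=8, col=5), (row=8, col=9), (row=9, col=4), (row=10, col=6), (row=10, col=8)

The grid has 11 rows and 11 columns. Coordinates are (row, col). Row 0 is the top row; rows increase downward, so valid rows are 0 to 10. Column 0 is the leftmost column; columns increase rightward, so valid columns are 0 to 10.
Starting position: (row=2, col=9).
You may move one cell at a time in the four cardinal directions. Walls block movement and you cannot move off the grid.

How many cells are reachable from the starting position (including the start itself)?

Answer: Reachable cells: 95

Derivation:
BFS flood-fill from (row=2, col=9):
  Distance 0: (row=2, col=9)
  Distance 1: (row=2, col=8), (row=2, col=10), (row=3, col=9)
  Distance 2: (row=1, col=8), (row=3, col=8), (row=4, col=9)
  Distance 3: (row=0, col=8), (row=1, col=7), (row=3, col=7), (row=4, col=8), (row=4, col=10), (row=5, col=9)
  Distance 4: (row=0, col=7), (row=1, col=6), (row=4, col=7), (row=5, col=8), (row=5, col=10), (row=6, col=9)
  Distance 5: (row=0, col=6), (row=1, col=5), (row=4, col=6), (row=6, col=8), (row=6, col=10)
  Distance 6: (row=1, col=4), (row=4, col=5), (row=5, col=6), (row=6, col=7), (row=7, col=8), (row=7, col=10)
  Distance 7: (row=0, col=4), (row=1, col=3), (row=2, col=4), (row=3, col=5), (row=4, col=4), (row=5, col=5), (row=7, col=7), (row=8, col=8), (row=8, col=10)
  Distance 8: (row=0, col=3), (row=2, col=3), (row=3, col=4), (row=4, col=3), (row=6, col=5), (row=8, col=7), (row=9, col=8), (row=9, col=10)
  Distance 9: (row=0, col=2), (row=2, col=2), (row=3, col=3), (row=4, col=2), (row=5, col=3), (row=7, col=5), (row=8, col=6), (row=9, col=7), (row=9, col=9), (row=10, col=10)
  Distance 10: (row=0, col=1), (row=2, col=1), (row=3, col=2), (row=5, col=2), (row=6, col=3), (row=7, col=4), (row=9, col=6), (row=10, col=7), (row=10, col=9)
  Distance 11: (row=0, col=0), (row=1, col=1), (row=3, col=1), (row=6, col=2), (row=7, col=3), (row=8, col=4), (row=9, col=5)
  Distance 12: (row=1, col=0), (row=3, col=0), (row=6, col=1), (row=8, col=3), (row=10, col=5)
  Distance 13: (row=4, col=0), (row=6, col=0), (row=7, col=1), (row=8, col=2), (row=9, col=3), (row=10, col=4)
  Distance 14: (row=5, col=0), (row=7, col=0), (row=8, col=1), (row=9, col=2), (row=10, col=3)
  Distance 15: (row=8, col=0), (row=9, col=1), (row=10, col=2)
  Distance 16: (row=9, col=0), (row=10, col=1)
  Distance 17: (row=10, col=0)
Total reachable: 95 (grid has 96 open cells total)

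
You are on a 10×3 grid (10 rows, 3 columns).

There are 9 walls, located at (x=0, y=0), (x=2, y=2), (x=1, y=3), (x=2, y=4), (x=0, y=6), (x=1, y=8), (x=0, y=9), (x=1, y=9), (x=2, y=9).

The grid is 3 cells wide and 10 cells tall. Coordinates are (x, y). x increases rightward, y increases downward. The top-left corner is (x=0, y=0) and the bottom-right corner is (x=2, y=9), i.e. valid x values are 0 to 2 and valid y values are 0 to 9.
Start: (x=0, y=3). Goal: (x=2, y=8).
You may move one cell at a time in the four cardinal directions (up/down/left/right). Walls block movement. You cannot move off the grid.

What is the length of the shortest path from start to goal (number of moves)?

Answer: Shortest path length: 7

Derivation:
BFS from (x=0, y=3) until reaching (x=2, y=8):
  Distance 0: (x=0, y=3)
  Distance 1: (x=0, y=2), (x=0, y=4)
  Distance 2: (x=0, y=1), (x=1, y=2), (x=1, y=4), (x=0, y=5)
  Distance 3: (x=1, y=1), (x=1, y=5)
  Distance 4: (x=1, y=0), (x=2, y=1), (x=2, y=5), (x=1, y=6)
  Distance 5: (x=2, y=0), (x=2, y=6), (x=1, y=7)
  Distance 6: (x=0, y=7), (x=2, y=7)
  Distance 7: (x=0, y=8), (x=2, y=8)  <- goal reached here
One shortest path (7 moves): (x=0, y=3) -> (x=0, y=4) -> (x=1, y=4) -> (x=1, y=5) -> (x=2, y=5) -> (x=2, y=6) -> (x=2, y=7) -> (x=2, y=8)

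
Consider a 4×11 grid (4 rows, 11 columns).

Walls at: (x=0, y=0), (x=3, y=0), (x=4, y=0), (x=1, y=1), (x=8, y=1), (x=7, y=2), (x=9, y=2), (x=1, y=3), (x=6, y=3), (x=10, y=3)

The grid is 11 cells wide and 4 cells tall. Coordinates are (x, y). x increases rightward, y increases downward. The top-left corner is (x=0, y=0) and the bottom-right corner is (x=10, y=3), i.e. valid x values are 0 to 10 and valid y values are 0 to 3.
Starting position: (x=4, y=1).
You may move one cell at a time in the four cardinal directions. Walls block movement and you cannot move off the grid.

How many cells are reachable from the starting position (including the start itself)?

Answer: Reachable cells: 30

Derivation:
BFS flood-fill from (x=4, y=1):
  Distance 0: (x=4, y=1)
  Distance 1: (x=3, y=1), (x=5, y=1), (x=4, y=2)
  Distance 2: (x=5, y=0), (x=2, y=1), (x=6, y=1), (x=3, y=2), (x=5, y=2), (x=4, y=3)
  Distance 3: (x=2, y=0), (x=6, y=0), (x=7, y=1), (x=2, y=2), (x=6, y=2), (x=3, y=3), (x=5, y=3)
  Distance 4: (x=1, y=0), (x=7, y=0), (x=1, y=2), (x=2, y=3)
  Distance 5: (x=8, y=0), (x=0, y=2)
  Distance 6: (x=9, y=0), (x=0, y=1), (x=0, y=3)
  Distance 7: (x=10, y=0), (x=9, y=1)
  Distance 8: (x=10, y=1)
  Distance 9: (x=10, y=2)
Total reachable: 30 (grid has 34 open cells total)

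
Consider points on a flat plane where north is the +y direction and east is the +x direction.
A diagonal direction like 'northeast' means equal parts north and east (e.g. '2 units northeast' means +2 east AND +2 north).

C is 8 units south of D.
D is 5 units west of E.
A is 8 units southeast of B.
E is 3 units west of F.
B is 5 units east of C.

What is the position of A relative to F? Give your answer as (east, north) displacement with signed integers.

Place F at the origin (east=0, north=0).
  E is 3 units west of F: delta (east=-3, north=+0); E at (east=-3, north=0).
  D is 5 units west of E: delta (east=-5, north=+0); D at (east=-8, north=0).
  C is 8 units south of D: delta (east=+0, north=-8); C at (east=-8, north=-8).
  B is 5 units east of C: delta (east=+5, north=+0); B at (east=-3, north=-8).
  A is 8 units southeast of B: delta (east=+8, north=-8); A at (east=5, north=-16).
Therefore A relative to F: (east=5, north=-16).

Answer: A is at (east=5, north=-16) relative to F.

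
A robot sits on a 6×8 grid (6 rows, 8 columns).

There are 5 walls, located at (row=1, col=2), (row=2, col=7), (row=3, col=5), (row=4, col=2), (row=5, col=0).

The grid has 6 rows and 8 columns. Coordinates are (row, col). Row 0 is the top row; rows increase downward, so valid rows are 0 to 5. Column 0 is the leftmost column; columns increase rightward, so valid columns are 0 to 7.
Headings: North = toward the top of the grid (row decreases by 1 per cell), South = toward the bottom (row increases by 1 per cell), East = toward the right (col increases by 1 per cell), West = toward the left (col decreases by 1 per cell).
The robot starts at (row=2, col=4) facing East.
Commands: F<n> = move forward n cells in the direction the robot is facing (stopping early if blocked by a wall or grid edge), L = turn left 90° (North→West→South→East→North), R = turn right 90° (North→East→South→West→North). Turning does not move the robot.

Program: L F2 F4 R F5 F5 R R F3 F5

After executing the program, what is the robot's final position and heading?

Answer: Final position: (row=0, col=0), facing West

Derivation:
Start: (row=2, col=4), facing East
  L: turn left, now facing North
  F2: move forward 2, now at (row=0, col=4)
  F4: move forward 0/4 (blocked), now at (row=0, col=4)
  R: turn right, now facing East
  F5: move forward 3/5 (blocked), now at (row=0, col=7)
  F5: move forward 0/5 (blocked), now at (row=0, col=7)
  R: turn right, now facing South
  R: turn right, now facing West
  F3: move forward 3, now at (row=0, col=4)
  F5: move forward 4/5 (blocked), now at (row=0, col=0)
Final: (row=0, col=0), facing West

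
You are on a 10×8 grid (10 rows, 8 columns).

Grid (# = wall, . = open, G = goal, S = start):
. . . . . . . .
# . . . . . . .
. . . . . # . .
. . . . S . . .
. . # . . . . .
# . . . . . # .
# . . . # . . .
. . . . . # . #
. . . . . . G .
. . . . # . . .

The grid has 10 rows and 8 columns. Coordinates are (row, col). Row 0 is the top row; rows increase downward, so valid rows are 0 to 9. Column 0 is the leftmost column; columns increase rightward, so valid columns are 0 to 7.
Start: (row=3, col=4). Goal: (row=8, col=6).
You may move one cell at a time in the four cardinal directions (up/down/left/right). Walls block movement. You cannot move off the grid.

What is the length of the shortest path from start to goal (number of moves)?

Answer: Shortest path length: 7

Derivation:
BFS from (row=3, col=4) until reaching (row=8, col=6):
  Distance 0: (row=3, col=4)
  Distance 1: (row=2, col=4), (row=3, col=3), (row=3, col=5), (row=4, col=4)
  Distance 2: (row=1, col=4), (row=2, col=3), (row=3, col=2), (row=3, col=6), (row=4, col=3), (row=4, col=5), (row=5, col=4)
  Distance 3: (row=0, col=4), (row=1, col=3), (row=1, col=5), (row=2, col=2), (row=2, col=6), (row=3, col=1), (row=3, col=7), (row=4, col=6), (row=5, col=3), (row=5, col=5)
  Distance 4: (row=0, col=3), (row=0, col=5), (row=1, col=2), (row=1, col=6), (row=2, col=1), (row=2, col=7), (row=3, col=0), (row=4, col=1), (row=4, col=7), (row=5, col=2), (row=6, col=3), (row=6, col=5)
  Distance 5: (row=0, col=2), (row=0, col=6), (row=1, col=1), (row=1, col=7), (row=2, col=0), (row=4, col=0), (row=5, col=1), (row=5, col=7), (row=6, col=2), (row=6, col=6), (row=7, col=3)
  Distance 6: (row=0, col=1), (row=0, col=7), (row=6, col=1), (row=6, col=7), (row=7, col=2), (row=7, col=4), (row=7, col=6), (row=8, col=3)
  Distance 7: (row=0, col=0), (row=7, col=1), (row=8, col=2), (row=8, col=4), (row=8, col=6), (row=9, col=3)  <- goal reached here
One shortest path (7 moves): (row=3, col=4) -> (row=3, col=5) -> (row=4, col=5) -> (row=5, col=5) -> (row=6, col=5) -> (row=6, col=6) -> (row=7, col=6) -> (row=8, col=6)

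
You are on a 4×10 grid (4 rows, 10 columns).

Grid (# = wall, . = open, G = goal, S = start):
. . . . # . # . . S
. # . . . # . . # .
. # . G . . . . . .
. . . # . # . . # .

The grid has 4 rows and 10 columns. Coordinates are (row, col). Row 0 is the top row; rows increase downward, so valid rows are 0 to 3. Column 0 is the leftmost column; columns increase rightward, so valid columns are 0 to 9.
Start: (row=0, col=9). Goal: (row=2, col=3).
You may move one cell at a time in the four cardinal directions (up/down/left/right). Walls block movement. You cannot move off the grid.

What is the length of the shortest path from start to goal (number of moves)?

BFS from (row=0, col=9) until reaching (row=2, col=3):
  Distance 0: (row=0, col=9)
  Distance 1: (row=0, col=8), (row=1, col=9)
  Distance 2: (row=0, col=7), (row=2, col=9)
  Distance 3: (row=1, col=7), (row=2, col=8), (row=3, col=9)
  Distance 4: (row=1, col=6), (row=2, col=7)
  Distance 5: (row=2, col=6), (row=3, col=7)
  Distance 6: (row=2, col=5), (row=3, col=6)
  Distance 7: (row=2, col=4)
  Distance 8: (row=1, col=4), (row=2, col=3), (row=3, col=4)  <- goal reached here
One shortest path (8 moves): (row=0, col=9) -> (row=0, col=8) -> (row=0, col=7) -> (row=1, col=7) -> (row=1, col=6) -> (row=2, col=6) -> (row=2, col=5) -> (row=2, col=4) -> (row=2, col=3)

Answer: Shortest path length: 8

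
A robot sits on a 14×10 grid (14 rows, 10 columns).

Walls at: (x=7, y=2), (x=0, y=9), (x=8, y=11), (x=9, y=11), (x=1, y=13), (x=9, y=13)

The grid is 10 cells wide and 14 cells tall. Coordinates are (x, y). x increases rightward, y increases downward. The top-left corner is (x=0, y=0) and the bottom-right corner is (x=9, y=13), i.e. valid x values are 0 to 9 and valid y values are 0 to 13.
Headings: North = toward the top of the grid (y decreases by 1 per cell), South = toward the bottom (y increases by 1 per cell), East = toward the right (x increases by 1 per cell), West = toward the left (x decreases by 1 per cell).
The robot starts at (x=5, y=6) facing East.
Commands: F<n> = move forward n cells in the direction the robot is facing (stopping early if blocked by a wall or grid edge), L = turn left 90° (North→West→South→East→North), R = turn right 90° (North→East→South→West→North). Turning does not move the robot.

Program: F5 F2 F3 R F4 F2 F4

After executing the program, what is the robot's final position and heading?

Start: (x=5, y=6), facing East
  F5: move forward 4/5 (blocked), now at (x=9, y=6)
  F2: move forward 0/2 (blocked), now at (x=9, y=6)
  F3: move forward 0/3 (blocked), now at (x=9, y=6)
  R: turn right, now facing South
  F4: move forward 4, now at (x=9, y=10)
  F2: move forward 0/2 (blocked), now at (x=9, y=10)
  F4: move forward 0/4 (blocked), now at (x=9, y=10)
Final: (x=9, y=10), facing South

Answer: Final position: (x=9, y=10), facing South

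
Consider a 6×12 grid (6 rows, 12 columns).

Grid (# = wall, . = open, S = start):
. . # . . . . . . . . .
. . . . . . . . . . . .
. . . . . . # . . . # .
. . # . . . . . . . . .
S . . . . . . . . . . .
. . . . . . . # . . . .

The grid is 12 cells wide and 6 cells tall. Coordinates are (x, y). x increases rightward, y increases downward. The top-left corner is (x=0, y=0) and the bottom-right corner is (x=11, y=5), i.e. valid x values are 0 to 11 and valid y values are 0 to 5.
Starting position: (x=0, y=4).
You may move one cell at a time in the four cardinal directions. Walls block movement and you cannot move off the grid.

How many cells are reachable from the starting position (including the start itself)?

BFS flood-fill from (x=0, y=4):
  Distance 0: (x=0, y=4)
  Distance 1: (x=0, y=3), (x=1, y=4), (x=0, y=5)
  Distance 2: (x=0, y=2), (x=1, y=3), (x=2, y=4), (x=1, y=5)
  Distance 3: (x=0, y=1), (x=1, y=2), (x=3, y=4), (x=2, y=5)
  Distance 4: (x=0, y=0), (x=1, y=1), (x=2, y=2), (x=3, y=3), (x=4, y=4), (x=3, y=5)
  Distance 5: (x=1, y=0), (x=2, y=1), (x=3, y=2), (x=4, y=3), (x=5, y=4), (x=4, y=5)
  Distance 6: (x=3, y=1), (x=4, y=2), (x=5, y=3), (x=6, y=4), (x=5, y=5)
  Distance 7: (x=3, y=0), (x=4, y=1), (x=5, y=2), (x=6, y=3), (x=7, y=4), (x=6, y=5)
  Distance 8: (x=4, y=0), (x=5, y=1), (x=7, y=3), (x=8, y=4)
  Distance 9: (x=5, y=0), (x=6, y=1), (x=7, y=2), (x=8, y=3), (x=9, y=4), (x=8, y=5)
  Distance 10: (x=6, y=0), (x=7, y=1), (x=8, y=2), (x=9, y=3), (x=10, y=4), (x=9, y=5)
  Distance 11: (x=7, y=0), (x=8, y=1), (x=9, y=2), (x=10, y=3), (x=11, y=4), (x=10, y=5)
  Distance 12: (x=8, y=0), (x=9, y=1), (x=11, y=3), (x=11, y=5)
  Distance 13: (x=9, y=0), (x=10, y=1), (x=11, y=2)
  Distance 14: (x=10, y=0), (x=11, y=1)
  Distance 15: (x=11, y=0)
Total reachable: 67 (grid has 67 open cells total)

Answer: Reachable cells: 67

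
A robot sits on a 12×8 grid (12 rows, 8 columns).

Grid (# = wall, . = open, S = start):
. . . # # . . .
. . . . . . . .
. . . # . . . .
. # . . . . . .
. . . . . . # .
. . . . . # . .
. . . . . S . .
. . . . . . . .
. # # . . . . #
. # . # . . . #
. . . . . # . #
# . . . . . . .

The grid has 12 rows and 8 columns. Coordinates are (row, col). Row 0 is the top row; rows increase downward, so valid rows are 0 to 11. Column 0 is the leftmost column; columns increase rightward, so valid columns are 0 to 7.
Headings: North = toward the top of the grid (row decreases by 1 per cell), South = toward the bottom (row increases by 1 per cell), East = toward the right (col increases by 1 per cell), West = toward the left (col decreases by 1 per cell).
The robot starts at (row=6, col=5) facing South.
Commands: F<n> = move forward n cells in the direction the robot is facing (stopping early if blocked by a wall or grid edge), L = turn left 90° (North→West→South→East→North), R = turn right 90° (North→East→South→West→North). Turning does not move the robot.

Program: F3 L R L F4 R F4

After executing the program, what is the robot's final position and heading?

Answer: Final position: (row=11, col=6), facing South

Derivation:
Start: (row=6, col=5), facing South
  F3: move forward 3, now at (row=9, col=5)
  L: turn left, now facing East
  R: turn right, now facing South
  L: turn left, now facing East
  F4: move forward 1/4 (blocked), now at (row=9, col=6)
  R: turn right, now facing South
  F4: move forward 2/4 (blocked), now at (row=11, col=6)
Final: (row=11, col=6), facing South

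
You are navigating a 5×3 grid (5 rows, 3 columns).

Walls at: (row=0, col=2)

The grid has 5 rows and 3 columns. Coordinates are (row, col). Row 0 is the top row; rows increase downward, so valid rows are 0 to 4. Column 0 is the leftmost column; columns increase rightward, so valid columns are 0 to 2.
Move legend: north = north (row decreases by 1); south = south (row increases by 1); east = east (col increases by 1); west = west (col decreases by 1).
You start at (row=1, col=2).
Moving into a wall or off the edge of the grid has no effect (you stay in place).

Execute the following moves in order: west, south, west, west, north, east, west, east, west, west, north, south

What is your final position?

Start: (row=1, col=2)
  west (west): (row=1, col=2) -> (row=1, col=1)
  south (south): (row=1, col=1) -> (row=2, col=1)
  west (west): (row=2, col=1) -> (row=2, col=0)
  west (west): blocked, stay at (row=2, col=0)
  north (north): (row=2, col=0) -> (row=1, col=0)
  east (east): (row=1, col=0) -> (row=1, col=1)
  west (west): (row=1, col=1) -> (row=1, col=0)
  east (east): (row=1, col=0) -> (row=1, col=1)
  west (west): (row=1, col=1) -> (row=1, col=0)
  west (west): blocked, stay at (row=1, col=0)
  north (north): (row=1, col=0) -> (row=0, col=0)
  south (south): (row=0, col=0) -> (row=1, col=0)
Final: (row=1, col=0)

Answer: Final position: (row=1, col=0)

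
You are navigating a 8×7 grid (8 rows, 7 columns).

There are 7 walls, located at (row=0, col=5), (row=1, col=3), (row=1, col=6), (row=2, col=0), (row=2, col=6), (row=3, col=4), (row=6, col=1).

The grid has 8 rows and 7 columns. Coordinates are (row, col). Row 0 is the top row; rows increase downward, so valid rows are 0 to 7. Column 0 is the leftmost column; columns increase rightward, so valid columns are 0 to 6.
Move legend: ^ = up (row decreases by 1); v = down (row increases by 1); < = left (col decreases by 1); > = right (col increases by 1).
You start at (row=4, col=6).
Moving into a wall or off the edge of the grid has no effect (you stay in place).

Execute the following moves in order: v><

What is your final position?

Answer: Final position: (row=5, col=5)

Derivation:
Start: (row=4, col=6)
  v (down): (row=4, col=6) -> (row=5, col=6)
  > (right): blocked, stay at (row=5, col=6)
  < (left): (row=5, col=6) -> (row=5, col=5)
Final: (row=5, col=5)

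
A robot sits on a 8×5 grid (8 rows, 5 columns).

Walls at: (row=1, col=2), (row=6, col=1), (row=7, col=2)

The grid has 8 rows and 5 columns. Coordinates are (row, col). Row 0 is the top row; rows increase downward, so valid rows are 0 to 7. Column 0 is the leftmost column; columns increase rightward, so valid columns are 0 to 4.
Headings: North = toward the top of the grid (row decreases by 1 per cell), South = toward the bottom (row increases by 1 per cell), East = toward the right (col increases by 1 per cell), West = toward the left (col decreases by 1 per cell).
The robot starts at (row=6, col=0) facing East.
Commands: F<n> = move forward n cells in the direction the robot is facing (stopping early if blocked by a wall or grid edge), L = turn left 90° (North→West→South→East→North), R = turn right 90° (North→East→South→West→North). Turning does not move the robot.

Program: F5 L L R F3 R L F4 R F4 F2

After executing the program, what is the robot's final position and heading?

Answer: Final position: (row=0, col=4), facing East

Derivation:
Start: (row=6, col=0), facing East
  F5: move forward 0/5 (blocked), now at (row=6, col=0)
  L: turn left, now facing North
  L: turn left, now facing West
  R: turn right, now facing North
  F3: move forward 3, now at (row=3, col=0)
  R: turn right, now facing East
  L: turn left, now facing North
  F4: move forward 3/4 (blocked), now at (row=0, col=0)
  R: turn right, now facing East
  F4: move forward 4, now at (row=0, col=4)
  F2: move forward 0/2 (blocked), now at (row=0, col=4)
Final: (row=0, col=4), facing East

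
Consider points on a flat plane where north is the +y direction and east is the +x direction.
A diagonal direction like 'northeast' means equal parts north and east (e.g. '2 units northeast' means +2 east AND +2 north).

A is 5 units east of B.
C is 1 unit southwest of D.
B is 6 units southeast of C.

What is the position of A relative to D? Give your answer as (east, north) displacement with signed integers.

Answer: A is at (east=10, north=-7) relative to D.

Derivation:
Place D at the origin (east=0, north=0).
  C is 1 unit southwest of D: delta (east=-1, north=-1); C at (east=-1, north=-1).
  B is 6 units southeast of C: delta (east=+6, north=-6); B at (east=5, north=-7).
  A is 5 units east of B: delta (east=+5, north=+0); A at (east=10, north=-7).
Therefore A relative to D: (east=10, north=-7).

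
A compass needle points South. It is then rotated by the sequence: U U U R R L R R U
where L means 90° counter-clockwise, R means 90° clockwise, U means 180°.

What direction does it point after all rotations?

Answer: Final heading: East

Derivation:
Start: South
  U (U-turn (180°)) -> North
  U (U-turn (180°)) -> South
  U (U-turn (180°)) -> North
  R (right (90° clockwise)) -> East
  R (right (90° clockwise)) -> South
  L (left (90° counter-clockwise)) -> East
  R (right (90° clockwise)) -> South
  R (right (90° clockwise)) -> West
  U (U-turn (180°)) -> East
Final: East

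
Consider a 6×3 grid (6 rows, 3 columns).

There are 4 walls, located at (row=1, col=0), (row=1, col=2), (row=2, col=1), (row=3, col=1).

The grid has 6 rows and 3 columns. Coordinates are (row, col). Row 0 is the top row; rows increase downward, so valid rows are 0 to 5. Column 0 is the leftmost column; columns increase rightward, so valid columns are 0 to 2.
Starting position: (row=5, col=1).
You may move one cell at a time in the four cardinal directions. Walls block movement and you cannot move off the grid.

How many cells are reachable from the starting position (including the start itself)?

Answer: Reachable cells: 10

Derivation:
BFS flood-fill from (row=5, col=1):
  Distance 0: (row=5, col=1)
  Distance 1: (row=4, col=1), (row=5, col=0), (row=5, col=2)
  Distance 2: (row=4, col=0), (row=4, col=2)
  Distance 3: (row=3, col=0), (row=3, col=2)
  Distance 4: (row=2, col=0), (row=2, col=2)
Total reachable: 10 (grid has 14 open cells total)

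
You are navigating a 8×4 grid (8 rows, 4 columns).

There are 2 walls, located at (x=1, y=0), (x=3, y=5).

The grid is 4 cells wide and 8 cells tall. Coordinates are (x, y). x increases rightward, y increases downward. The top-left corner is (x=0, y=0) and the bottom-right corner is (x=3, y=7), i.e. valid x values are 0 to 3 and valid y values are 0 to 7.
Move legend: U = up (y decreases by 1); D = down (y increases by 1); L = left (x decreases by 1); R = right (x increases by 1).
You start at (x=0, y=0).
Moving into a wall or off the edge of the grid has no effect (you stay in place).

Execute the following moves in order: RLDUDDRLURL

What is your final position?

Start: (x=0, y=0)
  R (right): blocked, stay at (x=0, y=0)
  L (left): blocked, stay at (x=0, y=0)
  D (down): (x=0, y=0) -> (x=0, y=1)
  U (up): (x=0, y=1) -> (x=0, y=0)
  D (down): (x=0, y=0) -> (x=0, y=1)
  D (down): (x=0, y=1) -> (x=0, y=2)
  R (right): (x=0, y=2) -> (x=1, y=2)
  L (left): (x=1, y=2) -> (x=0, y=2)
  U (up): (x=0, y=2) -> (x=0, y=1)
  R (right): (x=0, y=1) -> (x=1, y=1)
  L (left): (x=1, y=1) -> (x=0, y=1)
Final: (x=0, y=1)

Answer: Final position: (x=0, y=1)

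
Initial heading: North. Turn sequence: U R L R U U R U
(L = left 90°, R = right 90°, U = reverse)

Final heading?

Start: North
  U (U-turn (180°)) -> South
  R (right (90° clockwise)) -> West
  L (left (90° counter-clockwise)) -> South
  R (right (90° clockwise)) -> West
  U (U-turn (180°)) -> East
  U (U-turn (180°)) -> West
  R (right (90° clockwise)) -> North
  U (U-turn (180°)) -> South
Final: South

Answer: Final heading: South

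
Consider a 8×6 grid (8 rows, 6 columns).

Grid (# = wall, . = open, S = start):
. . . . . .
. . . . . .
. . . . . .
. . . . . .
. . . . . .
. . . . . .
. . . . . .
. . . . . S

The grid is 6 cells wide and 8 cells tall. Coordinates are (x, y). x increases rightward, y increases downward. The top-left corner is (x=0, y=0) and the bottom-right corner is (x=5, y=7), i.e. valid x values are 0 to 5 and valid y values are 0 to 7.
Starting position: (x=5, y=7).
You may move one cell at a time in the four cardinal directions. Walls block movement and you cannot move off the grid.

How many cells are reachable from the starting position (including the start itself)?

BFS flood-fill from (x=5, y=7):
  Distance 0: (x=5, y=7)
  Distance 1: (x=5, y=6), (x=4, y=7)
  Distance 2: (x=5, y=5), (x=4, y=6), (x=3, y=7)
  Distance 3: (x=5, y=4), (x=4, y=5), (x=3, y=6), (x=2, y=7)
  Distance 4: (x=5, y=3), (x=4, y=4), (x=3, y=5), (x=2, y=6), (x=1, y=7)
  Distance 5: (x=5, y=2), (x=4, y=3), (x=3, y=4), (x=2, y=5), (x=1, y=6), (x=0, y=7)
  Distance 6: (x=5, y=1), (x=4, y=2), (x=3, y=3), (x=2, y=4), (x=1, y=5), (x=0, y=6)
  Distance 7: (x=5, y=0), (x=4, y=1), (x=3, y=2), (x=2, y=3), (x=1, y=4), (x=0, y=5)
  Distance 8: (x=4, y=0), (x=3, y=1), (x=2, y=2), (x=1, y=3), (x=0, y=4)
  Distance 9: (x=3, y=0), (x=2, y=1), (x=1, y=2), (x=0, y=3)
  Distance 10: (x=2, y=0), (x=1, y=1), (x=0, y=2)
  Distance 11: (x=1, y=0), (x=0, y=1)
  Distance 12: (x=0, y=0)
Total reachable: 48 (grid has 48 open cells total)

Answer: Reachable cells: 48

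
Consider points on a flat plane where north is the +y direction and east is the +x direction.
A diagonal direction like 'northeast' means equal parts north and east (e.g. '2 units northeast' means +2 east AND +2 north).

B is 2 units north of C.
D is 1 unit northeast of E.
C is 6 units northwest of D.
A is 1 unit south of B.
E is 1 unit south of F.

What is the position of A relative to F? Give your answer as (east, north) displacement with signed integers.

Place F at the origin (east=0, north=0).
  E is 1 unit south of F: delta (east=+0, north=-1); E at (east=0, north=-1).
  D is 1 unit northeast of E: delta (east=+1, north=+1); D at (east=1, north=0).
  C is 6 units northwest of D: delta (east=-6, north=+6); C at (east=-5, north=6).
  B is 2 units north of C: delta (east=+0, north=+2); B at (east=-5, north=8).
  A is 1 unit south of B: delta (east=+0, north=-1); A at (east=-5, north=7).
Therefore A relative to F: (east=-5, north=7).

Answer: A is at (east=-5, north=7) relative to F.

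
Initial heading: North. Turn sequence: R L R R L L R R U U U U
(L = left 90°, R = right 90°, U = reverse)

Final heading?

Answer: Final heading: South

Derivation:
Start: North
  R (right (90° clockwise)) -> East
  L (left (90° counter-clockwise)) -> North
  R (right (90° clockwise)) -> East
  R (right (90° clockwise)) -> South
  L (left (90° counter-clockwise)) -> East
  L (left (90° counter-clockwise)) -> North
  R (right (90° clockwise)) -> East
  R (right (90° clockwise)) -> South
  U (U-turn (180°)) -> North
  U (U-turn (180°)) -> South
  U (U-turn (180°)) -> North
  U (U-turn (180°)) -> South
Final: South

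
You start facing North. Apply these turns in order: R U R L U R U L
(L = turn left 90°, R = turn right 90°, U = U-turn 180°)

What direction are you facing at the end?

Start: North
  R (right (90° clockwise)) -> East
  U (U-turn (180°)) -> West
  R (right (90° clockwise)) -> North
  L (left (90° counter-clockwise)) -> West
  U (U-turn (180°)) -> East
  R (right (90° clockwise)) -> South
  U (U-turn (180°)) -> North
  L (left (90° counter-clockwise)) -> West
Final: West

Answer: Final heading: West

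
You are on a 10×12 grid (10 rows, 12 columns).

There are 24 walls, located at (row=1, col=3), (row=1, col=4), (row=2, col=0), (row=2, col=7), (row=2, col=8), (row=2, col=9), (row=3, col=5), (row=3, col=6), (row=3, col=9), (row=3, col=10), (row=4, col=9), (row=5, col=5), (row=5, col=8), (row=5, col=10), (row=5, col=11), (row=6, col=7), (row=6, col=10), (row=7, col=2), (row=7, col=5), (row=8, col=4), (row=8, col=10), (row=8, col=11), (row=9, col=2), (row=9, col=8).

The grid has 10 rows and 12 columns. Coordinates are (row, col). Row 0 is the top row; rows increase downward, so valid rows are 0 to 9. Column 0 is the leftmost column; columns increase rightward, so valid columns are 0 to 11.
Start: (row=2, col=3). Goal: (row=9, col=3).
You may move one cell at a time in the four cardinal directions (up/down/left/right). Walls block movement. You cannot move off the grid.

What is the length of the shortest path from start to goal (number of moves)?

Answer: Shortest path length: 7

Derivation:
BFS from (row=2, col=3) until reaching (row=9, col=3):
  Distance 0: (row=2, col=3)
  Distance 1: (row=2, col=2), (row=2, col=4), (row=3, col=3)
  Distance 2: (row=1, col=2), (row=2, col=1), (row=2, col=5), (row=3, col=2), (row=3, col=4), (row=4, col=3)
  Distance 3: (row=0, col=2), (row=1, col=1), (row=1, col=5), (row=2, col=6), (row=3, col=1), (row=4, col=2), (row=4, col=4), (row=5, col=3)
  Distance 4: (row=0, col=1), (row=0, col=3), (row=0, col=5), (row=1, col=0), (row=1, col=6), (row=3, col=0), (row=4, col=1), (row=4, col=5), (row=5, col=2), (row=5, col=4), (row=6, col=3)
  Distance 5: (row=0, col=0), (row=0, col=4), (row=0, col=6), (row=1, col=7), (row=4, col=0), (row=4, col=6), (row=5, col=1), (row=6, col=2), (row=6, col=4), (row=7, col=3)
  Distance 6: (row=0, col=7), (row=1, col=8), (row=4, col=7), (row=5, col=0), (row=5, col=6), (row=6, col=1), (row=6, col=5), (row=7, col=4), (row=8, col=3)
  Distance 7: (row=0, col=8), (row=1, col=9), (row=3, col=7), (row=4, col=8), (row=5, col=7), (row=6, col=0), (row=6, col=6), (row=7, col=1), (row=8, col=2), (row=9, col=3)  <- goal reached here
One shortest path (7 moves): (row=2, col=3) -> (row=3, col=3) -> (row=4, col=3) -> (row=5, col=3) -> (row=6, col=3) -> (row=7, col=3) -> (row=8, col=3) -> (row=9, col=3)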